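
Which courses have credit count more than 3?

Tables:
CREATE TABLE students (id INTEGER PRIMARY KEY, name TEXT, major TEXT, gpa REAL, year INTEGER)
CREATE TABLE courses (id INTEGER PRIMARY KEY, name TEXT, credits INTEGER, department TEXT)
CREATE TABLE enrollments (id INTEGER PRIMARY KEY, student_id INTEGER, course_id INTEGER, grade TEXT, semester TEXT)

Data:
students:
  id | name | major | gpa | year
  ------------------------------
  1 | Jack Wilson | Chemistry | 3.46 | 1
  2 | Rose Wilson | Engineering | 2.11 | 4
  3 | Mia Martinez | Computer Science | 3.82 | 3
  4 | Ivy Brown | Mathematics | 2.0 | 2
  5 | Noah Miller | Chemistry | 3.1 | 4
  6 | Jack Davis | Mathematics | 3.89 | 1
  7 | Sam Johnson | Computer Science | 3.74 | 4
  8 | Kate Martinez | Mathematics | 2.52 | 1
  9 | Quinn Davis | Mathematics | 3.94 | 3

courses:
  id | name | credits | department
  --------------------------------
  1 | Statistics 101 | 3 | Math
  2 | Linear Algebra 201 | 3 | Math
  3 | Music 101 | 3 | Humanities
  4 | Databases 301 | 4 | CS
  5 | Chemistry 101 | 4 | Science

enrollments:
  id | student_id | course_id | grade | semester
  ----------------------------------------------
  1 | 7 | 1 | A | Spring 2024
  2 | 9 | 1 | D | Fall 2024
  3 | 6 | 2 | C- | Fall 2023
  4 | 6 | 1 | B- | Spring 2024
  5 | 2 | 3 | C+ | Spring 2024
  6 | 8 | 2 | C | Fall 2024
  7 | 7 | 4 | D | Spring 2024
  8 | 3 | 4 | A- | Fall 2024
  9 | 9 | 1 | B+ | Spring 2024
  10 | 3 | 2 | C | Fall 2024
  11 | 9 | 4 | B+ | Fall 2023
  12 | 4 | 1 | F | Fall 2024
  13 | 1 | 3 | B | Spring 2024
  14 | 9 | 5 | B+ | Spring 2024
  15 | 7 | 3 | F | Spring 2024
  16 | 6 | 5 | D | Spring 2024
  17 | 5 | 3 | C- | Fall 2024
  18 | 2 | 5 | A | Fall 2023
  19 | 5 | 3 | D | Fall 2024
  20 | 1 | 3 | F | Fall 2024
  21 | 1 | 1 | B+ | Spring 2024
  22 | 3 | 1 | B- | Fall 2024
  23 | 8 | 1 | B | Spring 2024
SELECT name, credits FROM courses WHERE credits > 3

Execution result:
name | credits
Databases 301 | 4
Chemistry 101 | 4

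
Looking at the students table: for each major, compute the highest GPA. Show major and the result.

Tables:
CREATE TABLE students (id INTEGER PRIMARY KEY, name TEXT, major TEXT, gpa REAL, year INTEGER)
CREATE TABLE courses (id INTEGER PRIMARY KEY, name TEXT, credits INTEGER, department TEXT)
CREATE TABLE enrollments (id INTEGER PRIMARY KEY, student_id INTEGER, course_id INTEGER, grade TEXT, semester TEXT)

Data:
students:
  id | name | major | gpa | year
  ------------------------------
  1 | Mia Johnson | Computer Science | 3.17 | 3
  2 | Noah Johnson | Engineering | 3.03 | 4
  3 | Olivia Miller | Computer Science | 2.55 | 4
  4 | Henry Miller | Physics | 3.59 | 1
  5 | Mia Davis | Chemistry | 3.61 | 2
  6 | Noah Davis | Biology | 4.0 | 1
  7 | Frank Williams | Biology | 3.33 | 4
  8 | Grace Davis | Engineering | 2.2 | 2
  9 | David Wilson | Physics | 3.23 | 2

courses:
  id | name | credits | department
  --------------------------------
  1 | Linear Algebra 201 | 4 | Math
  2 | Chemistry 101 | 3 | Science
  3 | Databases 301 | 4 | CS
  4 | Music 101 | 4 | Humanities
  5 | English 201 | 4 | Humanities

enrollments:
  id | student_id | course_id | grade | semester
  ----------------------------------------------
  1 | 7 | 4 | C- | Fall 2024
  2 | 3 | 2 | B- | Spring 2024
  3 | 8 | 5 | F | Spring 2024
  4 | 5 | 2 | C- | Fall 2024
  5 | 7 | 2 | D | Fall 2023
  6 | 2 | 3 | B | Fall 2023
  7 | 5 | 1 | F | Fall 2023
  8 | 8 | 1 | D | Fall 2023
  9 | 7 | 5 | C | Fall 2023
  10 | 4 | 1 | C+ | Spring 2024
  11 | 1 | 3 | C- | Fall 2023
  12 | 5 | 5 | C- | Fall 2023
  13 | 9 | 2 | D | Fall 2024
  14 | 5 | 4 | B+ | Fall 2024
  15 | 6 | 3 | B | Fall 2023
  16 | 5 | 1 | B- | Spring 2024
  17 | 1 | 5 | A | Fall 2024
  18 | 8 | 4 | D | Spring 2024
SELECT major, MAX(gpa) AS max_gpa FROM students GROUP BY major

Execution result:
major | max_gpa
Biology | 4.00
Chemistry | 3.61
Computer Science | 3.17
Engineering | 3.03
Physics | 3.59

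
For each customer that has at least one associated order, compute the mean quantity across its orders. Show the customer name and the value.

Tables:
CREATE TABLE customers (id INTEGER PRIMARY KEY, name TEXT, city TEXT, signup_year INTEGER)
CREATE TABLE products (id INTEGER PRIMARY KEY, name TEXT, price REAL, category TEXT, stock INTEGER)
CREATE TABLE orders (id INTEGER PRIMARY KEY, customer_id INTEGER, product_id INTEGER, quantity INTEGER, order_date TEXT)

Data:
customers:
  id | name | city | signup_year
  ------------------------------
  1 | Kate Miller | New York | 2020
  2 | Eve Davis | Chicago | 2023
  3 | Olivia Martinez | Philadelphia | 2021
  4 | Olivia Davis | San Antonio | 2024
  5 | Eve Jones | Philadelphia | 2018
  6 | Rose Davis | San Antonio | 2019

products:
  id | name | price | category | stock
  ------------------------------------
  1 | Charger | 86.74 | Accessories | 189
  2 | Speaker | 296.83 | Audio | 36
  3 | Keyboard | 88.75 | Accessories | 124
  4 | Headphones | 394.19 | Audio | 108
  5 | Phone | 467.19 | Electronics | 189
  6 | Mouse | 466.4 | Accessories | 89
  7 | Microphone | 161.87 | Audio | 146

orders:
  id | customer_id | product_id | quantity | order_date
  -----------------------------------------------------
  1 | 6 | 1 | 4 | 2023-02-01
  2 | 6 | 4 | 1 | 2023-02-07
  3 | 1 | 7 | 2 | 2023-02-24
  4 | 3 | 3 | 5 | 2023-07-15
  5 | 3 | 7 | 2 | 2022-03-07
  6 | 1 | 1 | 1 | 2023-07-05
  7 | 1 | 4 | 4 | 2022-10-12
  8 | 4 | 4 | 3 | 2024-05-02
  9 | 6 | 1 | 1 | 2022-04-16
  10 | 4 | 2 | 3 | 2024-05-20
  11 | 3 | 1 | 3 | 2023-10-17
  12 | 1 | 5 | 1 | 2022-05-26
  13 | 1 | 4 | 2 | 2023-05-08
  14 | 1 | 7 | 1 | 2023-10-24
SELECT p.name, AVG(c.quantity) AS avg_quantity FROM orders c JOIN customers p ON c.customer_id = p.id GROUP BY p.id, p.name

Execution result:
name | avg_quantity
Kate Miller | 1.83
Olivia Martinez | 3.33
Olivia Davis | 3.00
Rose Davis | 2.00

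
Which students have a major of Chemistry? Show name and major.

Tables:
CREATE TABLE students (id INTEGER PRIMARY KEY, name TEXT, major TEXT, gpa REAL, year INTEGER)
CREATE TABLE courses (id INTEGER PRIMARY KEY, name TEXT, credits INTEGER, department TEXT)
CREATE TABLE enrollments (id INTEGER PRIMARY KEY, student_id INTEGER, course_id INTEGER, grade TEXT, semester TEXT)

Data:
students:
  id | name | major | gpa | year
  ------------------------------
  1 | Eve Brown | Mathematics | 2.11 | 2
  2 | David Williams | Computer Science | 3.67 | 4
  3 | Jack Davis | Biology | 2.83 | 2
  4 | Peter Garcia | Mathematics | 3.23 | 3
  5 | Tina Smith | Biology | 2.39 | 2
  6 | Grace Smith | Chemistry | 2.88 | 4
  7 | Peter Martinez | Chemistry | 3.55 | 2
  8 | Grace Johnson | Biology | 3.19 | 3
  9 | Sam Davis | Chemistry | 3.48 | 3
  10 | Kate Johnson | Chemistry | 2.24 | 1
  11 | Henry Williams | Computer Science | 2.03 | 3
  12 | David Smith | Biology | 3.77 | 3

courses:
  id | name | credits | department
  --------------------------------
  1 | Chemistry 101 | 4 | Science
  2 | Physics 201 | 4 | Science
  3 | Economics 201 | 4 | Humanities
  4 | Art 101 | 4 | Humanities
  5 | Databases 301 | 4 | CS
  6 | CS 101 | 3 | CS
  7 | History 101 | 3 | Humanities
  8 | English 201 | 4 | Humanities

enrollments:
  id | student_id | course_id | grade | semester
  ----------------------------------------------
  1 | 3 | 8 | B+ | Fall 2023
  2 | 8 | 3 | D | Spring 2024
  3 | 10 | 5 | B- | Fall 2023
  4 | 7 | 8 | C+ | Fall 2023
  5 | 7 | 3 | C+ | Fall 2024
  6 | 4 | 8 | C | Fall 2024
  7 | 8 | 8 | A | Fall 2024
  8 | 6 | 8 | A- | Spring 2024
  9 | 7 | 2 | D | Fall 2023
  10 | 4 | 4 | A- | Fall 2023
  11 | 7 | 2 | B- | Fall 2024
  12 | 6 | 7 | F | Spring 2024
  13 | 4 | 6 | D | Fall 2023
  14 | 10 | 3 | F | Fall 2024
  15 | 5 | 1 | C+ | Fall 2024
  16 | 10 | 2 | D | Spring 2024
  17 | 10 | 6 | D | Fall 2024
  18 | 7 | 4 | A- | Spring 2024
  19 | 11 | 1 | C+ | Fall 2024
SELECT name, major FROM students WHERE major = 'Chemistry'

Execution result:
name | major
Grace Smith | Chemistry
Peter Martinez | Chemistry
Sam Davis | Chemistry
Kate Johnson | Chemistry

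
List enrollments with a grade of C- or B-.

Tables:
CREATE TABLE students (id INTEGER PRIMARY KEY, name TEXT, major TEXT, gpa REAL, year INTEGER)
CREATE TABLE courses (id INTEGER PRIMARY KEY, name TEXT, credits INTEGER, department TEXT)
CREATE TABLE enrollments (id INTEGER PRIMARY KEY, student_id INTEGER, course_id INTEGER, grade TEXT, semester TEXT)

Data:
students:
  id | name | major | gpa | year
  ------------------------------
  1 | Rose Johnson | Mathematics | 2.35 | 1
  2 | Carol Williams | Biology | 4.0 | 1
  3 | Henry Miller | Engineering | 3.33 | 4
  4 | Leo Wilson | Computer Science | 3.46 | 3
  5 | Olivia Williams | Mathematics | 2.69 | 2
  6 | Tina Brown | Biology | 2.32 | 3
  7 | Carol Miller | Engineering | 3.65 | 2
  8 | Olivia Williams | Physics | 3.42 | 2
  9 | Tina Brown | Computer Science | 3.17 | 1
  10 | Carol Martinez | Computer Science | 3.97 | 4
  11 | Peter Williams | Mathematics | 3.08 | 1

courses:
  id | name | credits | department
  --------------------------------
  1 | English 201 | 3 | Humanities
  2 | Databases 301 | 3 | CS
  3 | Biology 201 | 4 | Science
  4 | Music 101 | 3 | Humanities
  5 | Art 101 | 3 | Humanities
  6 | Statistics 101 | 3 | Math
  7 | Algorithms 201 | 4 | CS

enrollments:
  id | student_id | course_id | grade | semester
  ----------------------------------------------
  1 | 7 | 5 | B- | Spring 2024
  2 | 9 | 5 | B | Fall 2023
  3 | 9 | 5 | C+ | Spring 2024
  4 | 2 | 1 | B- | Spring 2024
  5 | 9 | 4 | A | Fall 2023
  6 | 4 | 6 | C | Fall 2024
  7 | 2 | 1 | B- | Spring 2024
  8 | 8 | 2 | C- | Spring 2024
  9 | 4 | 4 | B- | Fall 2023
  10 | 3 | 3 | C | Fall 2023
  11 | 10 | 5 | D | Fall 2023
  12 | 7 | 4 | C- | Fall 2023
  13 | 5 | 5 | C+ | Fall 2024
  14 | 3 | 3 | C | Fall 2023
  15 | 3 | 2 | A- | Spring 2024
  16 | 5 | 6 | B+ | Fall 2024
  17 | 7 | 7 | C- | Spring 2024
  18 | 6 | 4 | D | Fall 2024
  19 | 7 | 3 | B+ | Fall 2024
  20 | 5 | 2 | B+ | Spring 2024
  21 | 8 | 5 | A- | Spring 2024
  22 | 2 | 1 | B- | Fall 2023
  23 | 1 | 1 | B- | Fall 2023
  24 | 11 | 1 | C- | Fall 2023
SELECT id, grade FROM enrollments WHERE grade IN ('C-', 'B-')

Execution result:
id | grade
1 | B-
4 | B-
7 | B-
8 | C-
9 | B-
12 | C-
17 | C-
22 | B-
23 | B-
24 | C-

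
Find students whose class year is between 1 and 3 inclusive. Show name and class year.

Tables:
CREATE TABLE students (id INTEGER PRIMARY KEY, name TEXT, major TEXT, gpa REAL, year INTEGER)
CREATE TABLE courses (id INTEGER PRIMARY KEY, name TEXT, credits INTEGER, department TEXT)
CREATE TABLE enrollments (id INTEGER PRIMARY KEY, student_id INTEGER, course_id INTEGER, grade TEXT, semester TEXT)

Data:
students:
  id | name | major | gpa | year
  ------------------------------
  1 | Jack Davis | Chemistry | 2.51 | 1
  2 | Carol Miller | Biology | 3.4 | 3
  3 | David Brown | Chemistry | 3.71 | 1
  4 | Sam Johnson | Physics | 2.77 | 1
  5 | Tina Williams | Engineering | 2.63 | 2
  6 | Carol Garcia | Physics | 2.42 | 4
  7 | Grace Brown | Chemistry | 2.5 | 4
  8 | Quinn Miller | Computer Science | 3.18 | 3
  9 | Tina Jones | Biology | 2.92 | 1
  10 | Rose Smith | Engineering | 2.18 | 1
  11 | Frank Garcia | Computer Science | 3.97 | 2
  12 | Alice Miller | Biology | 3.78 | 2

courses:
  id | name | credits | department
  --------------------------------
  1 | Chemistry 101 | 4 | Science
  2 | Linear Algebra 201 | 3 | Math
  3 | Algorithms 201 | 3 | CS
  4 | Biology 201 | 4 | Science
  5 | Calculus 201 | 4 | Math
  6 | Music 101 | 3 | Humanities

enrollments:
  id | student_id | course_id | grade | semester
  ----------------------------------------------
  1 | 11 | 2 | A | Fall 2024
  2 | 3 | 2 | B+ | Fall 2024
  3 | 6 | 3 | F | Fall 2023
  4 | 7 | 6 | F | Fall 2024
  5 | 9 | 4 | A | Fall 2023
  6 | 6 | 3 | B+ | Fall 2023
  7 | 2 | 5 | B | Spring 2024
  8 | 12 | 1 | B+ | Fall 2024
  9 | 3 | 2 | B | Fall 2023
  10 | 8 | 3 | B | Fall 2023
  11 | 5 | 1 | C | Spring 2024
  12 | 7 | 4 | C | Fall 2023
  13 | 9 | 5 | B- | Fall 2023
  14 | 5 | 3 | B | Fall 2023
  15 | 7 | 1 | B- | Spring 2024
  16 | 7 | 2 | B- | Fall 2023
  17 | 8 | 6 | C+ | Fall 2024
SELECT name, year FROM students WHERE year BETWEEN 1 AND 3

Execution result:
name | year
Jack Davis | 1
Carol Miller | 3
David Brown | 1
Sam Johnson | 1
Tina Williams | 2
Quinn Miller | 3
Tina Jones | 1
Rose Smith | 1
Frank Garcia | 2
Alice Miller | 2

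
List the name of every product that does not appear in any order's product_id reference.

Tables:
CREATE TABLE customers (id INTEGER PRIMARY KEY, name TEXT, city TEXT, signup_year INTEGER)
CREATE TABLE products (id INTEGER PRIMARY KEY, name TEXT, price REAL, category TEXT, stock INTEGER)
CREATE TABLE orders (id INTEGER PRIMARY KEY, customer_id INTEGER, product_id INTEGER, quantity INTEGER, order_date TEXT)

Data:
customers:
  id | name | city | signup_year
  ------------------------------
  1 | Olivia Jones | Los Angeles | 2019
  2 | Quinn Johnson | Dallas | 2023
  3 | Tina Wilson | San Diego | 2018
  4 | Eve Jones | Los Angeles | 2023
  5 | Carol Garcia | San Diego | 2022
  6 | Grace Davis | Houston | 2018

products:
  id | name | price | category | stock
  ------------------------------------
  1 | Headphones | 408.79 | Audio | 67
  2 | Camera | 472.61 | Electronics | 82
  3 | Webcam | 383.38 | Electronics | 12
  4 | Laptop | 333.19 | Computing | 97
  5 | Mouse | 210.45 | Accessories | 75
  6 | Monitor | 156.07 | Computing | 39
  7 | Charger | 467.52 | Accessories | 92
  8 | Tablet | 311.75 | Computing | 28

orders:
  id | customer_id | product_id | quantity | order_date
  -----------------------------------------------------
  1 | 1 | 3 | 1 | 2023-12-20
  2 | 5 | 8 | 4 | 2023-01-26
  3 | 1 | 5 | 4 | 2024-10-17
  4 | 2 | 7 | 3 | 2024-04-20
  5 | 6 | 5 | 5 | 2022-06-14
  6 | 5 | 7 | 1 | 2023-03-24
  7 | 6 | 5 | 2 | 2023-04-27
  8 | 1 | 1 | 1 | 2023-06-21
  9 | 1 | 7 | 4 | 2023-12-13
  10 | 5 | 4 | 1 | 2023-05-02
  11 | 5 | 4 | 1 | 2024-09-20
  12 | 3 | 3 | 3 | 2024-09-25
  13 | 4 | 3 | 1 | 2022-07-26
SELECT p.name FROM products p LEFT JOIN orders c ON c.product_id = p.id WHERE c.id IS NULL

Execution result:
name
Camera
Monitor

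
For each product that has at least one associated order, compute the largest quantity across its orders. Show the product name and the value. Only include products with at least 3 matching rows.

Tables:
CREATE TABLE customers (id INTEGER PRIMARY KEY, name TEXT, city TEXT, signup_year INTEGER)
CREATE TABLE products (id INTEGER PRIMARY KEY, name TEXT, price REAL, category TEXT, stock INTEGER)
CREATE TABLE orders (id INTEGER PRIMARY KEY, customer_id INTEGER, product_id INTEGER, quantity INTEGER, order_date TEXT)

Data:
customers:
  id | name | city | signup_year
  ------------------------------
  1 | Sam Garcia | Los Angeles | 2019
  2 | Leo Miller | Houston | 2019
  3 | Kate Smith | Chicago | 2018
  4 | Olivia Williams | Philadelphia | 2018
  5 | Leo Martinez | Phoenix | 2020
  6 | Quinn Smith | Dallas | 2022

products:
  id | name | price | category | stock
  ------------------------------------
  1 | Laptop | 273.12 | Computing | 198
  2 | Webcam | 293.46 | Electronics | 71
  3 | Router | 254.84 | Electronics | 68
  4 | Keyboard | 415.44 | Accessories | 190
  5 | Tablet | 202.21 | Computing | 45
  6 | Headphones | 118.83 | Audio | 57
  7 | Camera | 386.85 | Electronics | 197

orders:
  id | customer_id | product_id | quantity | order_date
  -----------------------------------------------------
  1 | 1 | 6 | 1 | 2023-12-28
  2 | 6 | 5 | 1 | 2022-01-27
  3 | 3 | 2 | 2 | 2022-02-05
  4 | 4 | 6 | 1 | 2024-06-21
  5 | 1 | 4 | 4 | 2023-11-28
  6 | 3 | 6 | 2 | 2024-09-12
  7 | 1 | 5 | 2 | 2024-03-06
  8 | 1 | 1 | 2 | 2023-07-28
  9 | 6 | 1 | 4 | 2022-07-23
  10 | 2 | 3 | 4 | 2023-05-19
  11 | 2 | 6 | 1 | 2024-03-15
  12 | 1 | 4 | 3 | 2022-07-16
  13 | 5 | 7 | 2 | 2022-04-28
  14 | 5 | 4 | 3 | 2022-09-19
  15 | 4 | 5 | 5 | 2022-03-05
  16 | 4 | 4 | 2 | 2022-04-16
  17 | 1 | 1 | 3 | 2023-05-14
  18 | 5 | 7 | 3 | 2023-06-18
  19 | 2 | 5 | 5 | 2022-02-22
SELECT p.name, MAX(c.quantity) AS max_quantity FROM orders c JOIN products p ON c.product_id = p.id GROUP BY p.id, p.name HAVING COUNT(*) >= 3

Execution result:
name | max_quantity
Laptop | 4
Keyboard | 4
Tablet | 5
Headphones | 2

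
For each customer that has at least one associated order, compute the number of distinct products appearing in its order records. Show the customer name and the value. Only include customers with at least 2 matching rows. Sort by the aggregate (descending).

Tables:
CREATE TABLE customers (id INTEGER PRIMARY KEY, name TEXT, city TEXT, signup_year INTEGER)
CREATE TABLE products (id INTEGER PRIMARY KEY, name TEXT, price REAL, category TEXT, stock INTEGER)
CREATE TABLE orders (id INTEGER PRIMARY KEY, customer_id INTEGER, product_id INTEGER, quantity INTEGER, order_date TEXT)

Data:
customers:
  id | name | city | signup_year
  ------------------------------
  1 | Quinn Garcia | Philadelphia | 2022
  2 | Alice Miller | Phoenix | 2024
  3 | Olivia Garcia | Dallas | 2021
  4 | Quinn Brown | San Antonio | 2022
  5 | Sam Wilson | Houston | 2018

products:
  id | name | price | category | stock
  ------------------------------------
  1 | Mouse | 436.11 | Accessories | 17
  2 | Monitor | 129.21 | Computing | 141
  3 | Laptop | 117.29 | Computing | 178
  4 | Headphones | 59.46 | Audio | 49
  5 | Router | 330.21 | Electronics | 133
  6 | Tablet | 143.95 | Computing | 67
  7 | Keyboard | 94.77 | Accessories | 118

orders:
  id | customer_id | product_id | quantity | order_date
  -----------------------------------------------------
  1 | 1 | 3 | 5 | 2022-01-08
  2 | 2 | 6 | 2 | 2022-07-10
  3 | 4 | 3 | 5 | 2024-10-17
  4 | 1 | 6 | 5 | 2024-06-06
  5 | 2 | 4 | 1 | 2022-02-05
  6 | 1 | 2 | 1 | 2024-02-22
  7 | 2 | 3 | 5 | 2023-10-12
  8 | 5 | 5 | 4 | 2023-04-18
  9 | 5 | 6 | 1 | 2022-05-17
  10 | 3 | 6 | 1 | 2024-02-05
SELECT p.name, COUNT(DISTINCT c.product_id) AS distinct_product_count FROM orders c JOIN customers p ON c.customer_id = p.id GROUP BY p.id, p.name HAVING COUNT(*) >= 2 ORDER BY distinct_product_count DESC

Execution result:
name | distinct_product_count
Quinn Garcia | 3
Alice Miller | 3
Sam Wilson | 2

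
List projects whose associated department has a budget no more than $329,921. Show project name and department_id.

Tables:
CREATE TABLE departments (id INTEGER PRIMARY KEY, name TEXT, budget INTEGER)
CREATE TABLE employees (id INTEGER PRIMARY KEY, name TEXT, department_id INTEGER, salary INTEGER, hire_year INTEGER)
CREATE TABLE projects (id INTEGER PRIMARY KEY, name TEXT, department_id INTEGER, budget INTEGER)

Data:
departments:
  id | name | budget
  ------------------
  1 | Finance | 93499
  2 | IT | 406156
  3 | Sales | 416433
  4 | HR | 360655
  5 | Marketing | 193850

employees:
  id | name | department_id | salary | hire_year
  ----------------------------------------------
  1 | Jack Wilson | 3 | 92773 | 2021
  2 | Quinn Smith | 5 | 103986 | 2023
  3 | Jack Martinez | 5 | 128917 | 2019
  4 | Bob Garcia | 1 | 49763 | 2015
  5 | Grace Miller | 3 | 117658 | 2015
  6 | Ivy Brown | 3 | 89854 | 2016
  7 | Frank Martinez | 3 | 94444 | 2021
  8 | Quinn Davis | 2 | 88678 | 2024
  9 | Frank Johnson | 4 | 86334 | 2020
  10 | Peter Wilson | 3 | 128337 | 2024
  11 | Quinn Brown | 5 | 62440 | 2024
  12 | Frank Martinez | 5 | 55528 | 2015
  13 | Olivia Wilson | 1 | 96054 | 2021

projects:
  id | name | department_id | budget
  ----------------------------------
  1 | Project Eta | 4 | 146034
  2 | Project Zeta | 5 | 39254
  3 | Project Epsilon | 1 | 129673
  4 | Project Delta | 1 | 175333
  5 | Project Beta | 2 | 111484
SELECT name, department_id FROM projects WHERE department_id IN (SELECT id FROM departments WHERE budget <= 329921)

Execution result:
name | department_id
Project Zeta | 5
Project Epsilon | 1
Project Delta | 1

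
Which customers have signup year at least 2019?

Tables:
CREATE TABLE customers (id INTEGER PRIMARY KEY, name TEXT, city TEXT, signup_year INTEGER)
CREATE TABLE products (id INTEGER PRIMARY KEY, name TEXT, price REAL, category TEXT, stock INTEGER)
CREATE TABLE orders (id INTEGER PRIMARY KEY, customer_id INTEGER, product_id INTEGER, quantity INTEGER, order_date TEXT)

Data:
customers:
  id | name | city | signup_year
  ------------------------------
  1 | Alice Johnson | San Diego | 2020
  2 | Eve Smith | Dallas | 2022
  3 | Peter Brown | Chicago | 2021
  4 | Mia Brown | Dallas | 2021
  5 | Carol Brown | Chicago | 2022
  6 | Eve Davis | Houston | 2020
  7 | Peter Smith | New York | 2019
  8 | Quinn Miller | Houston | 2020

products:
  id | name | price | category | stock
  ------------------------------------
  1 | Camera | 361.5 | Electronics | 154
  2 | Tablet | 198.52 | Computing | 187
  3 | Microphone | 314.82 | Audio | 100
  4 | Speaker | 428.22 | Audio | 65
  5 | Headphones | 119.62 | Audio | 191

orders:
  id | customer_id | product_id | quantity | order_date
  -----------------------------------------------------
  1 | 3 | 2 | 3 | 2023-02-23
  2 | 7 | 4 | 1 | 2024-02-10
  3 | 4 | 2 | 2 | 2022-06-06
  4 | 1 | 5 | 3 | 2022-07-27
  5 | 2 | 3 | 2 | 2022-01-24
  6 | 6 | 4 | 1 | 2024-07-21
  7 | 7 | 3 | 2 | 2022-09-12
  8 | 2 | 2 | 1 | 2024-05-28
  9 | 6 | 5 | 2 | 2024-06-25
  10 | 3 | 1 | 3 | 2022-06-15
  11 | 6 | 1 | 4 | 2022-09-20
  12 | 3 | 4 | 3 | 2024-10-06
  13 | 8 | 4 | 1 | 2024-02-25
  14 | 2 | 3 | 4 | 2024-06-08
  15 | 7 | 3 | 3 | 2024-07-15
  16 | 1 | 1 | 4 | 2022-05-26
SELECT name, signup_year FROM customers WHERE signup_year >= 2019

Execution result:
name | signup_year
Alice Johnson | 2020
Eve Smith | 2022
Peter Brown | 2021
Mia Brown | 2021
Carol Brown | 2022
Eve Davis | 2020
Peter Smith | 2019
Quinn Miller | 2020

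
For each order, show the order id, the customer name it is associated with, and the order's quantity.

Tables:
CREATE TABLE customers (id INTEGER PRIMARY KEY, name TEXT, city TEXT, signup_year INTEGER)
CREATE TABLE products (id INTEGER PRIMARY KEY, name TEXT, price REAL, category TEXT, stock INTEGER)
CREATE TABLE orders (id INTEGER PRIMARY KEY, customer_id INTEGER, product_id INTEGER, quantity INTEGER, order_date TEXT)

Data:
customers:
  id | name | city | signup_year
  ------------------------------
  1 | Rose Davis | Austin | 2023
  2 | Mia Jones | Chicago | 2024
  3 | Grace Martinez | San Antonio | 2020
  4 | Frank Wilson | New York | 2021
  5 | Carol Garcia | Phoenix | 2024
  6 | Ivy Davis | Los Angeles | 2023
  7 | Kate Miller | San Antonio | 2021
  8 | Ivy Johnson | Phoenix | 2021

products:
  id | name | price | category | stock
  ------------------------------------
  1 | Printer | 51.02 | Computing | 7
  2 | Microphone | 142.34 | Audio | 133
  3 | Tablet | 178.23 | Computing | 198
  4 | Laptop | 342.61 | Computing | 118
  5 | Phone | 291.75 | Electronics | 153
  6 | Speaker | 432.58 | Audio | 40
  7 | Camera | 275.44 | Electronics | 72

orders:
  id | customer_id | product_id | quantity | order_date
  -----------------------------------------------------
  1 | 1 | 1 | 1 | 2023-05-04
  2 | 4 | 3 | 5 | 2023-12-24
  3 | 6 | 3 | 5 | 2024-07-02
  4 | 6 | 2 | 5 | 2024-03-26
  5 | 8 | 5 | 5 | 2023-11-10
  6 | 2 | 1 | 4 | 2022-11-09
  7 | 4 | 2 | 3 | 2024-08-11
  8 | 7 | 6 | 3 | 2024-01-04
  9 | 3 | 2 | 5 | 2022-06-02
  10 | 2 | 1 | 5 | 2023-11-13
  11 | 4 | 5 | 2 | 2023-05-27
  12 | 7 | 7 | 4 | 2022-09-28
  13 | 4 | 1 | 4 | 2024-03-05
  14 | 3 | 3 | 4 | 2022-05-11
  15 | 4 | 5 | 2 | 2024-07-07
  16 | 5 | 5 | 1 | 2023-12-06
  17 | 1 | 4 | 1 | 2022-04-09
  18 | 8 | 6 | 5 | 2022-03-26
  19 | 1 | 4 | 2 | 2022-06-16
SELECT c.id, p.name AS customer, c.quantity FROM orders c JOIN customers p ON c.customer_id = p.id

Execution result:
id | customer | quantity
1 | Rose Davis | 1
2 | Frank Wilson | 5
3 | Ivy Davis | 5
4 | Ivy Davis | 5
5 | Ivy Johnson | 5
6 | Mia Jones | 4
7 | Frank Wilson | 3
8 | Kate Miller | 3
9 | Grace Martinez | 5
10 | Mia Jones | 5
11 | Frank Wilson | 2
12 | Kate Miller | 4
13 | Frank Wilson | 4
14 | Grace Martinez | 4
15 | Frank Wilson | 2
16 | Carol Garcia | 1
17 | Rose Davis | 1
18 | Ivy Johnson | 5
19 | Rose Davis | 2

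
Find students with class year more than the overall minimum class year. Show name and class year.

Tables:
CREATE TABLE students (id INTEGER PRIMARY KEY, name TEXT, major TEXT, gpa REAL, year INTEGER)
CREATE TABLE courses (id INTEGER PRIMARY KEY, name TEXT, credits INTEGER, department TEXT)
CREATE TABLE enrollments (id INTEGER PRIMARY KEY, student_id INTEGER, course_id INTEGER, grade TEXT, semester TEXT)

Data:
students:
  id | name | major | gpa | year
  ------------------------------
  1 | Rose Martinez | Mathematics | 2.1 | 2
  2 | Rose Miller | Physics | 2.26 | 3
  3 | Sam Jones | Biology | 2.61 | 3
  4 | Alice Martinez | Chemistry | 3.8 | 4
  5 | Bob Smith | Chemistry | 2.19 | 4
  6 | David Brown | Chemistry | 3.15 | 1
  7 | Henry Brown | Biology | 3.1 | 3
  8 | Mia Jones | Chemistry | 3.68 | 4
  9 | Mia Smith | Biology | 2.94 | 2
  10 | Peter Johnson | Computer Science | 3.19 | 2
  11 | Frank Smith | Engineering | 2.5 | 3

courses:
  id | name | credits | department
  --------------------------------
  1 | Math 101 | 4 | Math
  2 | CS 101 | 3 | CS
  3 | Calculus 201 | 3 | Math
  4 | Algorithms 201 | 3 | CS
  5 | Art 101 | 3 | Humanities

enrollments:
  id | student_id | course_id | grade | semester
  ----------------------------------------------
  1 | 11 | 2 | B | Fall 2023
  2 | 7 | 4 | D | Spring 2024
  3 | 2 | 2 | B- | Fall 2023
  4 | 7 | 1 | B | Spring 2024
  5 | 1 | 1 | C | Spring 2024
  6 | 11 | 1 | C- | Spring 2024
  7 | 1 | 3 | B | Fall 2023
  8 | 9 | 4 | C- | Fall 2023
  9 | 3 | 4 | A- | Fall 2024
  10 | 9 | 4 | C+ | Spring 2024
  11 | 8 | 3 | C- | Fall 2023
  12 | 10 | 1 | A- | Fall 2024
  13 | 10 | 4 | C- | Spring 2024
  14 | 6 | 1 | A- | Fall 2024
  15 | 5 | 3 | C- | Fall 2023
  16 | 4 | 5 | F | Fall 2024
SELECT name, year FROM students WHERE year > (SELECT MIN(year) FROM students)

Execution result:
name | year
Rose Martinez | 2
Rose Miller | 3
Sam Jones | 3
Alice Martinez | 4
Bob Smith | 4
Henry Brown | 3
Mia Jones | 4
Mia Smith | 2
Peter Johnson | 2
Frank Smith | 3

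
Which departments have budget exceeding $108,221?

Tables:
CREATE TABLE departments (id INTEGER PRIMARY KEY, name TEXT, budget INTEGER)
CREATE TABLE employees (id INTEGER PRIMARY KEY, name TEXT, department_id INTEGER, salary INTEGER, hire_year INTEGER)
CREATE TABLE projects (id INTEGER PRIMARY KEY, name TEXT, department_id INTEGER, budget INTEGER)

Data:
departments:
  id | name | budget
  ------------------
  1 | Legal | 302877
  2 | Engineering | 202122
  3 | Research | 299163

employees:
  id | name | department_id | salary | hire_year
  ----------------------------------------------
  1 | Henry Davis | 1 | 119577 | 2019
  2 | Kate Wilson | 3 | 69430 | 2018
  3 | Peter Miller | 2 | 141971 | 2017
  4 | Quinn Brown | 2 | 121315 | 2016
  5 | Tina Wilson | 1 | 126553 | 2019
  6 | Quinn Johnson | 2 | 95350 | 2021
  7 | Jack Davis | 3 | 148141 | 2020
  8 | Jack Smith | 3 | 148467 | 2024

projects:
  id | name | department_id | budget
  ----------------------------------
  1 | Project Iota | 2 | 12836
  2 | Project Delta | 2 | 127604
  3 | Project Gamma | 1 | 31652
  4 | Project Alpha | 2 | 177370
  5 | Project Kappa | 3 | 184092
SELECT name, budget FROM departments WHERE budget > 108221

Execution result:
name | budget
Legal | 302877
Engineering | 202122
Research | 299163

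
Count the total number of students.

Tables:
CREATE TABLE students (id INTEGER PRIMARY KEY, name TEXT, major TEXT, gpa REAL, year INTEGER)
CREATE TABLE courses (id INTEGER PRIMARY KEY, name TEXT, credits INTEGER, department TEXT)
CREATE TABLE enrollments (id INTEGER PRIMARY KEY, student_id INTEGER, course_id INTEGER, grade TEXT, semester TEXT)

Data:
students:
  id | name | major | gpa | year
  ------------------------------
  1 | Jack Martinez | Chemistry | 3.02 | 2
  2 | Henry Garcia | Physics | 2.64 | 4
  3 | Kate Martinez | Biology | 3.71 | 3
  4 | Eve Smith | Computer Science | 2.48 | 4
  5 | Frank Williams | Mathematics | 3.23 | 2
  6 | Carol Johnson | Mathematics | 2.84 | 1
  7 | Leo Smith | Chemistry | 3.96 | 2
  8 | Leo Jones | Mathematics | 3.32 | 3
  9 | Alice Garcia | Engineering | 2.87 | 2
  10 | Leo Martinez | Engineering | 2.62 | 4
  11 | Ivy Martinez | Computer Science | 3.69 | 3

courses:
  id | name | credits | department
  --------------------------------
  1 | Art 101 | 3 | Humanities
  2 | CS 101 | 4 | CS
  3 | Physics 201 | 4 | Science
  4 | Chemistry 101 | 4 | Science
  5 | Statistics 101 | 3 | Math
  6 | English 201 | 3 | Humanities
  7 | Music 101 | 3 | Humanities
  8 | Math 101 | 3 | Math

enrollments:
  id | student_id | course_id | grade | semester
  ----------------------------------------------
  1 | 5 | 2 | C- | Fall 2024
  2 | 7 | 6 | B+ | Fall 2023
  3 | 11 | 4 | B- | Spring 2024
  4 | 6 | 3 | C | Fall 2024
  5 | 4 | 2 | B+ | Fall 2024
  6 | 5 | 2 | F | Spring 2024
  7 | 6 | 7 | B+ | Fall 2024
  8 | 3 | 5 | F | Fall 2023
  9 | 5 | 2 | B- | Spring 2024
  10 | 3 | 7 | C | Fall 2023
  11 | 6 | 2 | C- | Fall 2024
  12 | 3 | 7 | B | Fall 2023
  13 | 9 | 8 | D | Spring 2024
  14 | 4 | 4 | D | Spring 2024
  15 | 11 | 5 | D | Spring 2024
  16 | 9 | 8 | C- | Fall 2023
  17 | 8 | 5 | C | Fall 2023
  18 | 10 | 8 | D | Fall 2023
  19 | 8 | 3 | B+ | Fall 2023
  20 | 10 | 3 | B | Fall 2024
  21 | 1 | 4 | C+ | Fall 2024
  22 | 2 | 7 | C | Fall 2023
SELECT COUNT(*) FROM students

Execution result:
11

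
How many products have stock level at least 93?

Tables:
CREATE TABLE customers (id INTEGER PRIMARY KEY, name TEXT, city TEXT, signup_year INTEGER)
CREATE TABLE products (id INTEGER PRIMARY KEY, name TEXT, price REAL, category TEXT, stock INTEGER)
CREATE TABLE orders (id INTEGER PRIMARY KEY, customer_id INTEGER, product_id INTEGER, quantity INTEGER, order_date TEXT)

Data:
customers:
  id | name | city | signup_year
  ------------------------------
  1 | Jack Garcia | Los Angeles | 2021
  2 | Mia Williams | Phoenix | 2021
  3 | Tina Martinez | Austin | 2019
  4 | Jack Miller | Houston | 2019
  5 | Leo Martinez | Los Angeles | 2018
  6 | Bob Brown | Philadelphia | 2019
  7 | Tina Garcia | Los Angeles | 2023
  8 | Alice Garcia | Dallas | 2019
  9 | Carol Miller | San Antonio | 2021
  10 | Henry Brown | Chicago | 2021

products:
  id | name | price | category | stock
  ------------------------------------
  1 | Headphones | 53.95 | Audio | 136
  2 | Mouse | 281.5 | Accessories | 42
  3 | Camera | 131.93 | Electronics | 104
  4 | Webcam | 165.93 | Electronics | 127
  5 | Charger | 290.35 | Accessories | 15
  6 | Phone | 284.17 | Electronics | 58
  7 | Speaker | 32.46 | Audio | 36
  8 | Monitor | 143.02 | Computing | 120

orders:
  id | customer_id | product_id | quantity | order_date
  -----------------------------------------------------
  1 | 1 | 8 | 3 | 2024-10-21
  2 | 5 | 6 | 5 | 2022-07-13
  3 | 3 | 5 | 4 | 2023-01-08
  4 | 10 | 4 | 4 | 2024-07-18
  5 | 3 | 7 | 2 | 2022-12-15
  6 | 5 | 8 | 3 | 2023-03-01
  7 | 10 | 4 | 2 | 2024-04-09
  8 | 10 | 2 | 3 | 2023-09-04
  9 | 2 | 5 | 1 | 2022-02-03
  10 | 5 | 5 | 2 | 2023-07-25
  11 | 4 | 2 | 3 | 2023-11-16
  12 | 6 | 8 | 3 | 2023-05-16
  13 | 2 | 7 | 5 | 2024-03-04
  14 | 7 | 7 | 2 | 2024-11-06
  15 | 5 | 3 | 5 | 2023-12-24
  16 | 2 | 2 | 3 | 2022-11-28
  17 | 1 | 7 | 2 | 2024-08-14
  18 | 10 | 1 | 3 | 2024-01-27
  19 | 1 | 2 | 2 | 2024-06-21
SELECT COUNT(*) FROM products WHERE stock >= 93

Execution result:
4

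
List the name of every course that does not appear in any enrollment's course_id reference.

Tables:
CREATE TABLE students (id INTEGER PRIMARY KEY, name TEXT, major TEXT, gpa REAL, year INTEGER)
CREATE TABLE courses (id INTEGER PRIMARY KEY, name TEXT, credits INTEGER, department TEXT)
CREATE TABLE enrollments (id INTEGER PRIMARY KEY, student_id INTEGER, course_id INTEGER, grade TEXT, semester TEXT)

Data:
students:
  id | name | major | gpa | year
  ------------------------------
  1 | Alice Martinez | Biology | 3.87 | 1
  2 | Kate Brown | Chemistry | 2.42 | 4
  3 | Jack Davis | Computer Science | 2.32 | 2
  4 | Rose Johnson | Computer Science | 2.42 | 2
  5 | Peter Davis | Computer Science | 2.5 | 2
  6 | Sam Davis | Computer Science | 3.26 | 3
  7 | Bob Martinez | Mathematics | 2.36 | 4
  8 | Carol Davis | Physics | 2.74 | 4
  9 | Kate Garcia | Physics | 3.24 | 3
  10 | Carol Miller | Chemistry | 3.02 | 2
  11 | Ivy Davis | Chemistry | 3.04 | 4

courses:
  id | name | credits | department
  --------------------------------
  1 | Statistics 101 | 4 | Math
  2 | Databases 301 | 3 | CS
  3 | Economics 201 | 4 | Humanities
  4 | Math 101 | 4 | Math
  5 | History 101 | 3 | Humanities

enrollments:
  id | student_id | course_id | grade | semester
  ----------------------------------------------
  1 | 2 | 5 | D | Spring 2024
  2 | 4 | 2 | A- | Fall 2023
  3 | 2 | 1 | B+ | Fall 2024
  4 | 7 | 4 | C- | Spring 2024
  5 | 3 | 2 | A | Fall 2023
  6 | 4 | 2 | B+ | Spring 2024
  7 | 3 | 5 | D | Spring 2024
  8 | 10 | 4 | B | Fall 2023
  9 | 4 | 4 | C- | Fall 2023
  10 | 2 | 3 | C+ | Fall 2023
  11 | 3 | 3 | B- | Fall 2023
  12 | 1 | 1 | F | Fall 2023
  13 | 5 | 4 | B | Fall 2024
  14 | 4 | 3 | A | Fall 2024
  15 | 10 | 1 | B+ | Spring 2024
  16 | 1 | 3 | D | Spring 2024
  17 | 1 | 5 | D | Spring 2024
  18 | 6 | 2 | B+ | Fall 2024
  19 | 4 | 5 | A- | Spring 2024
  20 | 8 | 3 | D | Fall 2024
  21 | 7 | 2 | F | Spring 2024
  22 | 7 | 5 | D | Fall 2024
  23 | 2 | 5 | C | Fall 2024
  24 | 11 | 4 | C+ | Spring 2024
SELECT p.name FROM courses p LEFT JOIN enrollments c ON c.course_id = p.id WHERE c.id IS NULL

Execution result:
(no rows)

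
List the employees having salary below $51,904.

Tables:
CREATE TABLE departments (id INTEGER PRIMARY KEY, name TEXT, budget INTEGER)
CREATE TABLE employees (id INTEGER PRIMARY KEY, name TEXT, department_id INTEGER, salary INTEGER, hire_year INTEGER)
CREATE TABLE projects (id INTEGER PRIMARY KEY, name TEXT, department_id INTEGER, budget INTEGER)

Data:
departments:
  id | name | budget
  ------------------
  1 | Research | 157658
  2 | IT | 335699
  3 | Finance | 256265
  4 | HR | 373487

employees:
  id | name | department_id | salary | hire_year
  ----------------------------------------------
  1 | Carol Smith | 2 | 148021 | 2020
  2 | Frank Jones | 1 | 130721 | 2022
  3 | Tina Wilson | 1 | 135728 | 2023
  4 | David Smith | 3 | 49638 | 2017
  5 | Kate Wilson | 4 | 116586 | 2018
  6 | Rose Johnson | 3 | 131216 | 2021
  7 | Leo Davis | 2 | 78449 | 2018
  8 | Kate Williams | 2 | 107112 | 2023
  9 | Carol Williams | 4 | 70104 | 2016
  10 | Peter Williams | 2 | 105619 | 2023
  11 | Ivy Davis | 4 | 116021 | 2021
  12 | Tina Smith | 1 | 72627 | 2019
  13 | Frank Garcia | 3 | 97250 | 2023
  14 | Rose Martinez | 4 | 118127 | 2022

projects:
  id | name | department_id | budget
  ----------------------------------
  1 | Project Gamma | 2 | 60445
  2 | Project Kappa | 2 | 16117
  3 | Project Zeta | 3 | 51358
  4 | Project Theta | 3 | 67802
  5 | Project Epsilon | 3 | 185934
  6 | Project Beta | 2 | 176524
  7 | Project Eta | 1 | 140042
SELECT name, salary FROM employees WHERE salary < 51904

Execution result:
name | salary
David Smith | 49638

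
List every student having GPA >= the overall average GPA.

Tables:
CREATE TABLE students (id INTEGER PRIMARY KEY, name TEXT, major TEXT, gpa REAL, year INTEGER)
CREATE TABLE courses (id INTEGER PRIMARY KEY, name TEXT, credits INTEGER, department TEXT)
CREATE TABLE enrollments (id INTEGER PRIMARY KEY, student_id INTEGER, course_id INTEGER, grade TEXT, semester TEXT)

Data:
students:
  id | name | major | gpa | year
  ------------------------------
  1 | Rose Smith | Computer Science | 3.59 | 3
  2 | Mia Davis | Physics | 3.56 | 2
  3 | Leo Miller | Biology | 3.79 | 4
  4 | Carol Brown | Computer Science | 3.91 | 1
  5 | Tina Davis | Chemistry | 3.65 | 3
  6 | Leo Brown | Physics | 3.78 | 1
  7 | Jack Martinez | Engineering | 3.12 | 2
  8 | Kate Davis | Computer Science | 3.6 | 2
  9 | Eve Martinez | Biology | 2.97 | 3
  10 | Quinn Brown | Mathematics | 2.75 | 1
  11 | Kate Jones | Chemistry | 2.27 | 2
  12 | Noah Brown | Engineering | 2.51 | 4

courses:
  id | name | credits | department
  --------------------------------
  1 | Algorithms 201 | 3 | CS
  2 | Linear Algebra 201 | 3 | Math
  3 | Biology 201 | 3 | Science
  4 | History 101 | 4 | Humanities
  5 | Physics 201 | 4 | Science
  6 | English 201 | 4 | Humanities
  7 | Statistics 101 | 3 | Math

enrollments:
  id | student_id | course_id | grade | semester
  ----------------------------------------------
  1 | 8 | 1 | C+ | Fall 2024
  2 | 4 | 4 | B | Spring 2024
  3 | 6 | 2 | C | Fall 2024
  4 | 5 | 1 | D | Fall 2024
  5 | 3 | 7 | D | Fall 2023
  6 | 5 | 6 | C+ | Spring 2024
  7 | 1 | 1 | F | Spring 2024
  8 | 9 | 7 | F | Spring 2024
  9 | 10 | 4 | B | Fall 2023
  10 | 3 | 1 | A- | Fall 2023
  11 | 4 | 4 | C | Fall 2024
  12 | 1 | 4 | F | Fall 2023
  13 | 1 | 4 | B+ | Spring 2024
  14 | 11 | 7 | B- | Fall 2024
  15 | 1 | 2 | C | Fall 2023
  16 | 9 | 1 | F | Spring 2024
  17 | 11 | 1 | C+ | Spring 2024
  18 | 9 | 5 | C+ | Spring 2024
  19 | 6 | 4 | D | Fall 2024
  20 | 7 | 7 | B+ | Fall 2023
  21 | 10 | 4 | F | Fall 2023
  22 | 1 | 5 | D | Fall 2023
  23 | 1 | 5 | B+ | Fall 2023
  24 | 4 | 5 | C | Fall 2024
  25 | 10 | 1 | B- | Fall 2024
SELECT name, gpa FROM students WHERE gpa >= (SELECT AVG(gpa) FROM students)

Execution result:
name | gpa
Rose Smith | 3.59
Mia Davis | 3.56
Leo Miller | 3.79
Carol Brown | 3.91
Tina Davis | 3.65
Leo Brown | 3.78
Kate Davis | 3.60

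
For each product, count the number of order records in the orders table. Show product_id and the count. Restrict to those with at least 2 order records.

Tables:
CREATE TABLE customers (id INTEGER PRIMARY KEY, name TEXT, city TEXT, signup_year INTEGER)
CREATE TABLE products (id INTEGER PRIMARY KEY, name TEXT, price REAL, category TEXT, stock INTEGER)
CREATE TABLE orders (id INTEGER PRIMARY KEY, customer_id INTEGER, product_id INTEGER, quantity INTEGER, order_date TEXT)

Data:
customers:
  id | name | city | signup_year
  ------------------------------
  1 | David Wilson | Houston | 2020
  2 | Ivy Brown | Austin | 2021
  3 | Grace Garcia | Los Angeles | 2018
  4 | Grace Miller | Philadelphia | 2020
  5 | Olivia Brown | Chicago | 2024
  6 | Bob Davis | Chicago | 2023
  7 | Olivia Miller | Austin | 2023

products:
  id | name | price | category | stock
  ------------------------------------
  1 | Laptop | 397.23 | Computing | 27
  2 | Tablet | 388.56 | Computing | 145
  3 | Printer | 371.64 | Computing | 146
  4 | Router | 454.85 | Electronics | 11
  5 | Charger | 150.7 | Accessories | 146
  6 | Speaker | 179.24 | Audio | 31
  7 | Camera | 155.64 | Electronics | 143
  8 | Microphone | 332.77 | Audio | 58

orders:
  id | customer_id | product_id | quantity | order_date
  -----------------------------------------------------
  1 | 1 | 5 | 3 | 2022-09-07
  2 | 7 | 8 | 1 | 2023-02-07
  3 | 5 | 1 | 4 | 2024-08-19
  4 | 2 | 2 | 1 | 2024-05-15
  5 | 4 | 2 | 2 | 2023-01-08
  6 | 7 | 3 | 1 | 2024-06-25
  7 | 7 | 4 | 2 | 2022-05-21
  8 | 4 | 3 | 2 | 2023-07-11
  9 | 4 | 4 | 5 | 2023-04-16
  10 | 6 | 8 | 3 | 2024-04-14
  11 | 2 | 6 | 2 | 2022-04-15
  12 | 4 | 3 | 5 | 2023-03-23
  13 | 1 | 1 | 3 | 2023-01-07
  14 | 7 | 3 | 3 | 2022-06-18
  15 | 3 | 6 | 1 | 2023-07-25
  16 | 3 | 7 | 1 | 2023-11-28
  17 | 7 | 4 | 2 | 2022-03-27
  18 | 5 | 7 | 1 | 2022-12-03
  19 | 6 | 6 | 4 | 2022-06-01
SELECT product_id, COUNT(*) AS order_count FROM orders GROUP BY product_id HAVING COUNT(*) >= 2

Execution result:
product_id | order_count
1 | 2
2 | 2
3 | 4
4 | 3
6 | 3
7 | 2
8 | 2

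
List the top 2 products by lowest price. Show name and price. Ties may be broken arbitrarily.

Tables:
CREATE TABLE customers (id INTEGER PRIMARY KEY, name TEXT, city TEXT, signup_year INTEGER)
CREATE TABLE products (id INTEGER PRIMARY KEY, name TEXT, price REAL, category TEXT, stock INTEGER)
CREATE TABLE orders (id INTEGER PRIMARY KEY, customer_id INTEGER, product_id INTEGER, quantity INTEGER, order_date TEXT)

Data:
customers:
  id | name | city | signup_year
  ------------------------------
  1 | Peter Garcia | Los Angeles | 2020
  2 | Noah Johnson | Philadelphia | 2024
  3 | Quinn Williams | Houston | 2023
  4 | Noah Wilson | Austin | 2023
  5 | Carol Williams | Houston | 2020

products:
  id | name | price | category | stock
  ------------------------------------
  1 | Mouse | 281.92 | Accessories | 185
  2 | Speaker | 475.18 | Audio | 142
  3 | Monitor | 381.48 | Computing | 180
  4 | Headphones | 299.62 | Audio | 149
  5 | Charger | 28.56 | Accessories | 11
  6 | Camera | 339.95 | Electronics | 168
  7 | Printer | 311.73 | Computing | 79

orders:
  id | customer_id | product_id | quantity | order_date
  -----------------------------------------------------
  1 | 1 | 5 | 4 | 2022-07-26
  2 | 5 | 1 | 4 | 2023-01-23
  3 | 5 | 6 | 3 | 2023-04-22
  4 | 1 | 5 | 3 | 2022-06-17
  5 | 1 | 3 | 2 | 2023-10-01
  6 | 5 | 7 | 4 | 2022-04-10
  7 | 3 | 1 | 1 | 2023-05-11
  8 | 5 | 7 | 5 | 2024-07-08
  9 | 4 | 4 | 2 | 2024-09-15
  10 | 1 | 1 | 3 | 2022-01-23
SELECT name, price FROM products ORDER BY price ASC LIMIT 2

Execution result:
name | price
Charger | 28.56
Mouse | 281.92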